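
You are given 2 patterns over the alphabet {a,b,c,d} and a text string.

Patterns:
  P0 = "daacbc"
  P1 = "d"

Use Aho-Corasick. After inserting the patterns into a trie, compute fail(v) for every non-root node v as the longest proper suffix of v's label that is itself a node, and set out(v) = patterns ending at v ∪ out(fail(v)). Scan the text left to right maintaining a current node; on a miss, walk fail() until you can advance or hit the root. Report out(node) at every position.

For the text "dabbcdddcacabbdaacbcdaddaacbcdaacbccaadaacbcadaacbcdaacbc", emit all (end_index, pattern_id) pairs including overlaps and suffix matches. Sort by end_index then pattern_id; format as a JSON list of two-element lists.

Construct AC machine:
Trie (insert patterns):
  n0 'ε': d→1
  n1 'd': a→2  [P1 ends]
  n2 'da': a→3
  n3 'daa': c→4
  n4 'daac': b→5
  n5 'daacb': c→6
  n6 'daacbc': ·  [P0 ends]

Failure links (BFS by depth):
  fail(1) 'd': from fail(0)=0 chase 'd': 0 ⇒ 0;  out={1}∪out(0)={1}
  fail(2) 'da': from fail(1)=0 chase 'a': 0 ⇒ 0;  out=∅∪out(0)=∅
  fail(3) 'daa': from fail(2)=0 chase 'a': 0 ⇒ 0;  out=∅∪out(0)=∅
  fail(4) 'daac': from fail(3)=0 chase 'c': 0 ⇒ 0;  out=∅∪out(0)=∅
  fail(5) 'daacb': from fail(4)=0 chase 'b': 0 ⇒ 0;  out=∅∪out(0)=∅
  fail(6) 'daacbc': from fail(5)=0 chase 'c': 0 ⇒ 0;  out={0}∪out(0)={0}

Text stream:
[0] read 'd'  n0⇒n1  → match P1@[0:0]
[1] read 'a'  n1⇒n2
[2] read 'b'  n2⇒n0 (via fail)
[3] read 'b'  n0⇒n0
[4] read 'c'  n0⇒n0
[5] read 'd'  n0⇒n1  → match P1@[5:5]
[6] read 'd'  n1⇒n1 (via fail)  → match P1@[6:6]
[7] read 'd'  n1⇒n1 (via fail)  → match P1@[7:7]
[8] read 'c'  n1⇒n0 (via fail)
[9] read 'a'  n0⇒n0
[10] read 'c'  n0⇒n0
[11] read 'a'  n0⇒n0
[12] read 'b'  n0⇒n0
[13] read 'b'  n0⇒n0
[14] read 'd'  n0⇒n1  → match P1@[14:14]
[15] read 'a'  n1⇒n2
[16] read 'a'  n2⇒n3
[17] read 'c'  n3⇒n4
[18] read 'b'  n4⇒n5
[19] read 'c'  n5⇒n6  → match P0@[14:19]
[20] read 'd'  n6⇒n1 (via fail)  → match P1@[20:20]
[21] read 'a'  n1⇒n2
[22] read 'd'  n2⇒n1 (via fail)  → match P1@[22:22]
[23] read 'd'  n1⇒n1 (via fail)  → match P1@[23:23]
[24] read 'a'  n1⇒n2
[25] read 'a'  n2⇒n3
[26] read 'c'  n3⇒n4
[27] read 'b'  n4⇒n5
[28] read 'c'  n5⇒n6  → match P0@[23:28]
[29] read 'd'  n6⇒n1 (via fail)  → match P1@[29:29]
[30] read 'a'  n1⇒n2
[31] read 'a'  n2⇒n3
[32] read 'c'  n3⇒n4
[33] read 'b'  n4⇒n5
[34] read 'c'  n5⇒n6  → match P0@[29:34]
[35] read 'c'  n6⇒n0 (via fail)
[36] read 'a'  n0⇒n0
[37] read 'a'  n0⇒n0
[38] read 'd'  n0⇒n1  → match P1@[38:38]
[39] read 'a'  n1⇒n2
[40] read 'a'  n2⇒n3
[41] read 'c'  n3⇒n4
[42] read 'b'  n4⇒n5
[43] read 'c'  n5⇒n6  → match P0@[38:43]
[44] read 'a'  n6⇒n0 (via fail)
[45] read 'd'  n0⇒n1  → match P1@[45:45]
[46] read 'a'  n1⇒n2
[47] read 'a'  n2⇒n3
[48] read 'c'  n3⇒n4
[49] read 'b'  n4⇒n5
[50] read 'c'  n5⇒n6  → match P0@[45:50]
[51] read 'd'  n6⇒n1 (via fail)  → match P1@[51:51]
[52] read 'a'  n1⇒n2
[53] read 'a'  n2⇒n3
[54] read 'c'  n3⇒n4
[55] read 'b'  n4⇒n5
[56] read 'c'  n5⇒n6  → match P0@[51:56]

Result: [[0,1],[5,1],[6,1],[7,1],[14,1],[19,0],[20,1],[22,1],[23,1],[28,0],[29,1],[34,0],[38,1],[43,0],[45,1],[50,0],[51,1],[56,0]]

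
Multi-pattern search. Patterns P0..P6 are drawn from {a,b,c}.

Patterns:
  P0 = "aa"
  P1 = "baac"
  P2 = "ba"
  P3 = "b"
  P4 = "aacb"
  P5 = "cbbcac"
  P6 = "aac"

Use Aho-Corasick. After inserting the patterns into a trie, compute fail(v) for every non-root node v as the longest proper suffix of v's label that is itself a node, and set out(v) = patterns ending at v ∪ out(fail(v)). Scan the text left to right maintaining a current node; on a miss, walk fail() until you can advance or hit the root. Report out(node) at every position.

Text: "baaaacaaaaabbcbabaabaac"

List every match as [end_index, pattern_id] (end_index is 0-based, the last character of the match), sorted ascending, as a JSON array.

Build:
Trie (insert patterns):
  n0 'ε': a→1 b→3 c→9
  n1 'a': a→2
  n2 'aa': c→7  ←P0
  n3 'b': a→4  ←P3
  n4 'ba': a→5  ←P2
  n5 'baa': c→6
  n6 'baac': ·  ←P1
  n7 'aac': b→8  ←P6
  n8 'aacb': ·  ←P4
  n9 'c': b→10
  n10 'cb': b→11
  n11 'cbb': c→12
  n12 'cbbc': a→13
  n13 'cbbca': c→14
  n14 'cbbcac': ·  ←P5

Failure links (BFS by depth):
  n1('a'): parent n0 fail=0; on 'a' 0 → fail=0;  out ∅∪∅=∅
  n3('b'): parent n0 fail=0; on 'b' 0 → fail=0;  out {3}∪∅={3}
  n9('c'): parent n0 fail=0; on 'c' 0 → fail=0;  out ∅∪∅=∅
  n2('aa'): parent n1 fail=0; on 'a' 0 → fail=1;  out {0}∪∅={0}
  n4('ba'): parent n3 fail=0; on 'a' 0 → fail=1;  out {2}∪∅={2}
  n10('cb'): parent n9 fail=0; on 'b' 0 → fail=3;  out ∅∪{3}={3}
  n5('baa'): parent n4 fail=1; on 'a' 1 → fail=2;  out ∅∪{0}={0}
  n7('aac'): parent n2 fail=1; on 'c' 1→0 → fail=9;  out {6}∪∅={6}
  n11('cbb'): parent n10 fail=3; on 'b' 3→0 → fail=3;  out ∅∪{3}={3}
  n6('baac'): parent n5 fail=2; on 'c' 2 → fail=7;  out {1}∪{6}={1,6}
  n8('aacb'): parent n7 fail=9; on 'b' 9 → fail=10;  out {4}∪{3}={3,4}
  n12('cbbc'): parent n11 fail=3; on 'c' 3→0 → fail=9;  out ∅∪∅=∅
  n13('cbbca'): parent n12 fail=9; on 'a' 9→0 → fail=1;  out ∅∪∅=∅
  n14('cbbcac'): parent n13 fail=1; on 'c' 1→0 → fail=9;  out {5}∪∅={5}

Text stream:
[0] read 'b'  n0⇒n3  ** P3@[0:0]
[1] read 'a'  n3⇒n4  ** P2@[0:1]
[2] read 'a'  n4⇒n5  ** P0@[1:2]
[3] read 'a'  n5⇒n2 (via fail)  ** P0@[2:3]
[4] read 'a'  n2⇒n2 (via fail)  ** P0@[3:4]
[5] read 'c'  n2⇒n7  ** P6@[3:5]
[6] read 'a'  n7⇒n1 (via fail)
[7] read 'a'  n1⇒n2  ** P0@[6:7]
[8] read 'a'  n2⇒n2 (via fail)  ** P0@[7:8]
[9] read 'a'  n2⇒n2 (via fail)  ** P0@[8:9]
[10] read 'a'  n2⇒n2 (via fail)  ** P0@[9:10]
[11] read 'b'  n2⇒n3 (via fail)  ** P3@[11:11]
[12] read 'b'  n3⇒n3 (via fail)  ** P3@[12:12]
[13] read 'c'  n3⇒n9 (via fail)
[14] read 'b'  n9⇒n10  ** P3@[14:14]
[15] read 'a'  n10⇒n4 (via fail)  ** P2@[14:15]
[16] read 'b'  n4⇒n3 (via fail)  ** P3@[16:16]
[17] read 'a'  n3⇒n4  ** P2@[16:17]
[18] read 'a'  n4⇒n5  ** P0@[17:18]
[19] read 'b'  n5⇒n3 (via fail)  ** P3@[19:19]
[20] read 'a'  n3⇒n4  ** P2@[19:20]
[21] read 'a'  n4⇒n5  ** P0@[20:21]
[22] read 'c'  n5⇒n6  ** P1@[19:22],P6@[20:22]

Matches: [[0,3],[1,2],[2,0],[3,0],[4,0],[5,6],[7,0],[8,0],[9,0],[10,0],[11,3],[12,3],[14,3],[15,2],[16,3],[17,2],[18,0],[19,3],[20,2],[21,0],[22,1],[22,6]]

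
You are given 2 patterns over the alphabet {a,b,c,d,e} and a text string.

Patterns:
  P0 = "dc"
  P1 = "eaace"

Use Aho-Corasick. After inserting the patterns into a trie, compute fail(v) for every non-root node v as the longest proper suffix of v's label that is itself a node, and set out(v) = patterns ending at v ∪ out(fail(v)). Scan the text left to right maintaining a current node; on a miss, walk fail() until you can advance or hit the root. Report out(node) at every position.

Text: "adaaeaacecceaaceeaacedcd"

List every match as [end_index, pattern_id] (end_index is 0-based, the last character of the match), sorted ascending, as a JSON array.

Construct AC machine:
Trie (insert patterns):
  n0 'ε': d→1 e→3
  n1 'd': c→2
  n2 'dc': ·  [P0 ends]
  n3 'e': a→4
  n4 'ea': a→5
  n5 'eaa': c→6
  n6 'eaac': e→7
  n7 'eaace': ·  [P1 ends]

BFS fail/out derivation:
  fail(1) 'd': from fail(0)=0 chase 'd': 0 ⇒ 0;  out=∅∪out(0)=∅
  fail(3) 'e': from fail(0)=0 chase 'e': 0 ⇒ 0;  out=∅∪out(0)=∅
  fail(2) 'dc': from fail(1)=0 chase 'c': 0 ⇒ 0;  out={0}∪out(0)={0}
  fail(4) 'ea': from fail(3)=0 chase 'a': 0 ⇒ 0;  out=∅∪out(0)=∅
  fail(5) 'eaa': from fail(4)=0 chase 'a': 0 ⇒ 0;  out=∅∪out(0)=∅
  fail(6) 'eaac': from fail(5)=0 chase 'c': 0 ⇒ 0;  out=∅∪out(0)=∅
  fail(7) 'eaace': from fail(6)=0 chase 'e': 0 ⇒ 3;  out={1}∪out(3)={1}

Scan:
pos 0 'a': at 0
pos 1 'd': at 1
pos 2 'a': at 0 ·f
pos 3 'a': at 0
pos 4 'e': at 3
pos 5 'a': at 4
pos 6 'a': at 5
pos 7 'c': at 6
pos 8 'e': at 7  → match P1@[4:8]
pos 9 'c': at 0 ·f
pos 10 'c': at 0
pos 11 'e': at 3
pos 12 'a': at 4
pos 13 'a': at 5
pos 14 'c': at 6
pos 15 'e': at 7  → match P1@[11:15]
pos 16 'e': at 3 ·f
pos 17 'a': at 4
pos 18 'a': at 5
pos 19 'c': at 6
pos 20 'e': at 7  → match P1@[16:20]
pos 21 'd': at 1 ·f
pos 22 'c': at 2  → match P0@[21:22]
pos 23 'd': at 1 ·f

All matches (sorted): [[8,1],[15,1],[20,1],[22,0]]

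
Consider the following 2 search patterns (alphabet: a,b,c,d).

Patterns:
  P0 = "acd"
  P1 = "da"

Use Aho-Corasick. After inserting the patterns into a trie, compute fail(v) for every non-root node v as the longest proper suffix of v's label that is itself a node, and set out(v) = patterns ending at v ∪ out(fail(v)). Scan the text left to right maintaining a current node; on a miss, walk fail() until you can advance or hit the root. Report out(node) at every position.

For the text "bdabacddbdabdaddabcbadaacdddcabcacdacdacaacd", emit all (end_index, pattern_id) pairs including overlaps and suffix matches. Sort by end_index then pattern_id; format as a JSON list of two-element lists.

Build:
Trie (insert patterns):
  n0 'ε': a→1 d→4
  n1 'a': c→2
  n2 'ac': d→3
  n3 'acd': ·  [P0 ends]
  n4 'd': a→5
  n5 'da': ·  [P1 ends]

Failure links (BFS by depth):
  n1('a'): parent n0 fail=0; on 'a' 0 → fail=0;  out ∅∪∅=∅
  n4('d'): parent n0 fail=0; on 'd' 0 → fail=0;  out ∅∪∅=∅
  n2('ac'): parent n1 fail=0; on 'c' 0 → fail=0;  out ∅∪∅=∅
  n5('da'): parent n4 fail=0; on 'a' 0 → fail=1;  out {1}∪∅={1}
  n3('acd'): parent n2 fail=0; on 'd' 0 → fail=4;  out {0}∪∅={0}

Scan:
pos 0 'b': at 0
pos 1 'd': at 4
pos 2 'a': at 5  ** P1@[1:2]
pos 3 'b': at 0 (via fail)
pos 4 'a': at 1
pos 5 'c': at 2
pos 6 'd': at 3  ** P0@[4:6]
pos 7 'd': at 4 (via fail)
pos 8 'b': at 0 (via fail)
pos 9 'd': at 4
pos 10 'a': at 5  ** P1@[9:10]
pos 11 'b': at 0 (via fail)
pos 12 'd': at 4
pos 13 'a': at 5  ** P1@[12:13]
pos 14 'd': at 4 (via fail)
pos 15 'd': at 4 (via fail)
pos 16 'a': at 5  ** P1@[15:16]
pos 17 'b': at 0 (via fail)
pos 18 'c': at 0
pos 19 'b': at 0
pos 20 'a': at 1
pos 21 'd': at 4 (via fail)
pos 22 'a': at 5  ** P1@[21:22]
pos 23 'a': at 1 (via fail)
pos 24 'c': at 2
pos 25 'd': at 3  ** P0@[23:25]
pos 26 'd': at 4 (via fail)
pos 27 'd': at 4 (via fail)
pos 28 'c': at 0 (via fail)
pos 29 'a': at 1
pos 30 'b': at 0 (via fail)
pos 31 'c': at 0
pos 32 'a': at 1
pos 33 'c': at 2
pos 34 'd': at 3  ** P0@[32:34]
pos 35 'a': at 5 (via fail)  ** P1@[34:35]
pos 36 'c': at 2 (via fail)
pos 37 'd': at 3  ** P0@[35:37]
pos 38 'a': at 5 (via fail)  ** P1@[37:38]
pos 39 'c': at 2 (via fail)
pos 40 'a': at 1 (via fail)
pos 41 'a': at 1 (via fail)
pos 42 'c': at 2
pos 43 'd': at 3  ** P0@[41:43]

Matches: [[2,1],[6,0],[10,1],[13,1],[16,1],[22,1],[25,0],[34,0],[35,1],[37,0],[38,1],[43,0]]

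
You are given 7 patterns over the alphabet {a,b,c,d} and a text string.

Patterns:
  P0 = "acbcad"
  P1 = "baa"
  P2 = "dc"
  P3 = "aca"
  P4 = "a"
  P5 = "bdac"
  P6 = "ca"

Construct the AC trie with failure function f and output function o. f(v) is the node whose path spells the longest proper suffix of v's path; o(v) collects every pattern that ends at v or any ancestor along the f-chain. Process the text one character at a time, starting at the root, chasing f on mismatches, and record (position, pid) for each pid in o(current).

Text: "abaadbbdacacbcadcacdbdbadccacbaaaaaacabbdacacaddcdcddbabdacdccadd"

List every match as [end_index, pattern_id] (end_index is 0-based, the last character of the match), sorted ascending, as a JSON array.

Build automaton:
Trie (insert patterns):
  0='ε' goto a→1 b→7 c→16 d→10
  1='a' goto c→2  [P4 ends]
  2='ac' goto a→12 b→3
  3='acb' goto c→4
  4='acbc' goto a→5
  5='acbca' goto d→6
  6='acbcad' goto ·  [P0 ends]
  7='b' goto a→8 d→13
  8='ba' goto a→9
  9='baa' goto ·  [P1 ends]
  10='d' goto c→11
  11='dc' goto ·  [P2 ends]
  12='aca' goto ·  [P3 ends]
  13='bd' goto a→14
  14='bda' goto c→15
  15='bdac' goto ·  [P5 ends]
  16='c' goto a→17
  17='ca' goto ·  [P6 ends]

Failure links (BFS by depth):
  n1('a'): parent n0 fail=0; on 'a' 0 → fail=0;  out {4}∪∅={4}
  n7('b'): parent n0 fail=0; on 'b' 0 → fail=0;  out ∅∪∅=∅
  n10('d'): parent n0 fail=0; on 'd' 0 → fail=0;  out ∅∪∅=∅
  n16('c'): parent n0 fail=0; on 'c' 0 → fail=0;  out ∅∪∅=∅
  n2('ac'): parent n1 fail=0; on 'c' 0 → fail=16;  out ∅∪∅=∅
  n8('ba'): parent n7 fail=0; on 'a' 0 → fail=1;  out ∅∪{4}={4}
  n11('dc'): parent n10 fail=0; on 'c' 0 → fail=16;  out {2}∪∅={2}
  n13('bd'): parent n7 fail=0; on 'd' 0 → fail=10;  out ∅∪∅=∅
  n17('ca'): parent n16 fail=0; on 'a' 0 → fail=1;  out {6}∪{4}={4,6}
  n3('acb'): parent n2 fail=16; on 'b' 16→0 → fail=7;  out ∅∪∅=∅
  n9('baa'): parent n8 fail=1; on 'a' 1→0 → fail=1;  out {1}∪{4}={1,4}
  n12('aca'): parent n2 fail=16; on 'a' 16 → fail=17;  out {3}∪{4,6}={3,4,6}
  n14('bda'): parent n13 fail=10; on 'a' 10→0 → fail=1;  out ∅∪{4}={4}
  n4('acbc'): parent n3 fail=7; on 'c' 7→0 → fail=16;  out ∅∪∅=∅
  n15('bdac'): parent n14 fail=1; on 'c' 1 → fail=2;  out {5}∪∅={5}
  n5('acbca'): parent n4 fail=16; on 'a' 16 → fail=17;  out ∅∪{4,6}={4,6}
  n6('acbcad'): parent n5 fail=17; on 'd' 17→1→0 → fail=10;  out {0}∪∅={0}

Text stream:
i=0 'a': node 0→1  ** P4@[0:0]
i=1 'b': node 1→7 (fail-walked)
i=2 'a': node 7→8  ** P4@[2:2]
i=3 'a': node 8→9  ** P1@[1:3],P4@[3:3]
i=4 'd': node 9→10 (fail-walked)
i=5 'b': node 10→7 (fail-walked)
i=6 'b': node 7→7 (fail-walked)
i=7 'd': node 7→13
i=8 'a': node 13→14  ** P4@[8:8]
i=9 'c': node 14→15  ** P5@[6:9]
i=10 'a': node 15→12 (fail-walked)  ** P3@[8:10],P4@[10:10],P6@[9:10]
i=11 'c': node 12→2 (fail-walked)
i=12 'b': node 2→3
i=13 'c': node 3→4
i=14 'a': node 4→5  ** P4@[14:14],P6@[13:14]
i=15 'd': node 5→6  ** P0@[10:15]
i=16 'c': node 6→11 (fail-walked)  ** P2@[15:16]
i=17 'a': node 11→17 (fail-walked)  ** P4@[17:17],P6@[16:17]
i=18 'c': node 17→2 (fail-walked)
i=19 'd': node 2→10 (fail-walked)
i=20 'b': node 10→7 (fail-walked)
i=21 'd': node 7→13
i=22 'b': node 13→7 (fail-walked)
i=23 'a': node 7→8  ** P4@[23:23]
i=24 'd': node 8→10 (fail-walked)
i=25 'c': node 10→11  ** P2@[24:25]
i=26 'c': node 11→16 (fail-walked)
i=27 'a': node 16→17  ** P4@[27:27],P6@[26:27]
i=28 'c': node 17→2 (fail-walked)
i=29 'b': node 2→3
i=30 'a': node 3→8 (fail-walked)  ** P4@[30:30]
i=31 'a': node 8→9  ** P1@[29:31],P4@[31:31]
i=32 'a': node 9→1 (fail-walked)  ** P4@[32:32]
i=33 'a': node 1→1 (fail-walked)  ** P4@[33:33]
i=34 'a': node 1→1 (fail-walked)  ** P4@[34:34]
i=35 'a': node 1→1 (fail-walked)  ** P4@[35:35]
i=36 'c': node 1→2
i=37 'a': node 2→12  ** P3@[35:37],P4@[37:37],P6@[36:37]
i=38 'b': node 12→7 (fail-walked)
i=39 'b': node 7→7 (fail-walked)
i=40 'd': node 7→13
i=41 'a': node 13→14  ** P4@[41:41]
i=42 'c': node 14→15  ** P5@[39:42]
i=43 'a': node 15→12 (fail-walked)  ** P3@[41:43],P4@[43:43],P6@[42:43]
i=44 'c': node 12→2 (fail-walked)
i=45 'a': node 2→12  ** P3@[43:45],P4@[45:45],P6@[44:45]
i=46 'd': node 12→10 (fail-walked)
i=47 'd': node 10→10 (fail-walked)
i=48 'c': node 10→11  ** P2@[47:48]
i=49 'd': node 11→10 (fail-walked)
i=50 'c': node 10→11  ** P2@[49:50]
i=51 'd': node 11→10 (fail-walked)
i=52 'd': node 10→10 (fail-walked)
i=53 'b': node 10→7 (fail-walked)
i=54 'a': node 7→8  ** P4@[54:54]
i=55 'b': node 8→7 (fail-walked)
i=56 'd': node 7→13
i=57 'a': node 13→14  ** P4@[57:57]
i=58 'c': node 14→15  ** P5@[55:58]
i=59 'd': node 15→10 (fail-walked)
i=60 'c': node 10→11  ** P2@[59:60]
i=61 'c': node 11→16 (fail-walked)
i=62 'a': node 16→17  ** P4@[62:62],P6@[61:62]
i=63 'd': node 17→10 (fail-walked)
i=64 'd': node 10→10 (fail-walked)

Matches: [[0,4],[2,4],[3,1],[3,4],[8,4],[9,5],[10,3],[10,4],[10,6],[14,4],[14,6],[15,0],[16,2],[17,4],[17,6],[23,4],[25,2],[27,4],[27,6],[30,4],[31,1],[31,4],[32,4],[33,4],[34,4],[35,4],[37,3],[37,4],[37,6],[41,4],[42,5],[43,3],[43,4],[43,6],[45,3],[45,4],[45,6],[48,2],[50,2],[54,4],[57,4],[58,5],[60,2],[62,4],[62,6]]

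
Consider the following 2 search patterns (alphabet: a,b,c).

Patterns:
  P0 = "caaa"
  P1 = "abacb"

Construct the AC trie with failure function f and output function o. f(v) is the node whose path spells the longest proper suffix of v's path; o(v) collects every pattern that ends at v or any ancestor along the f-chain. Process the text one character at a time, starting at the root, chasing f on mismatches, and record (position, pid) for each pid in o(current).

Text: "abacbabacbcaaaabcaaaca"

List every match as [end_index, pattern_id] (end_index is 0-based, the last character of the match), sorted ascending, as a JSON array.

Build automaton:
Trie nodes:
  0='ε' goto a→5 c→1
  1='c' goto a→2
  2='ca' goto a→3
  3='caa' goto a→4
  4='caaa' goto ·  [P0 ends]
  5='a' goto b→6
  6='ab' goto a→7
  7='aba' goto c→8
  8='abac' goto b→9
  9='abacb' goto ·  [P1 ends]

BFS fail/out derivation:
  fail(1) 'c': from fail(0)=0 chase 'c': 0 ⇒ 0;  out=∅∪out(0)=∅
  fail(5) 'a': from fail(0)=0 chase 'a': 0 ⇒ 0;  out=∅∪out(0)=∅
  fail(2) 'ca': from fail(1)=0 chase 'a': 0 ⇒ 5;  out=∅∪out(5)=∅
  fail(6) 'ab': from fail(5)=0 chase 'b': 0 ⇒ 0;  out=∅∪out(0)=∅
  fail(3) 'caa': from fail(2)=5 chase 'a': 5→0 ⇒ 5;  out=∅∪out(5)=∅
  fail(7) 'aba': from fail(6)=0 chase 'a': 0 ⇒ 5;  out=∅∪out(5)=∅
  fail(4) 'caaa': from fail(3)=5 chase 'a': 5→0 ⇒ 5;  out={0}∪out(5)={0}
  fail(8) 'abac': from fail(7)=5 chase 'c': 5→0 ⇒ 1;  out=∅∪out(1)=∅
  fail(9) 'abacb': from fail(8)=1 chase 'b': 1→0 ⇒ 0;  out={1}∪out(0)={1}

Run:
pos 0 'a': at 5
pos 1 'b': at 6
pos 2 'a': at 7
pos 3 'c': at 8
pos 4 'b': at 9  ** P1@[0:4]
pos 5 'a': at 5 ·f
pos 6 'b': at 6
pos 7 'a': at 7
pos 8 'c': at 8
pos 9 'b': at 9  ** P1@[5:9]
pos 10 'c': at 1 ·f
pos 11 'a': at 2
pos 12 'a': at 3
pos 13 'a': at 4  ** P0@[10:13]
pos 14 'a': at 5 ·f
pos 15 'b': at 6
pos 16 'c': at 1 ·f
pos 17 'a': at 2
pos 18 'a': at 3
pos 19 'a': at 4  ** P0@[16:19]
pos 20 'c': at 1 ·f
pos 21 'a': at 2

All matches (sorted): [[4,1],[9,1],[13,0],[19,0]]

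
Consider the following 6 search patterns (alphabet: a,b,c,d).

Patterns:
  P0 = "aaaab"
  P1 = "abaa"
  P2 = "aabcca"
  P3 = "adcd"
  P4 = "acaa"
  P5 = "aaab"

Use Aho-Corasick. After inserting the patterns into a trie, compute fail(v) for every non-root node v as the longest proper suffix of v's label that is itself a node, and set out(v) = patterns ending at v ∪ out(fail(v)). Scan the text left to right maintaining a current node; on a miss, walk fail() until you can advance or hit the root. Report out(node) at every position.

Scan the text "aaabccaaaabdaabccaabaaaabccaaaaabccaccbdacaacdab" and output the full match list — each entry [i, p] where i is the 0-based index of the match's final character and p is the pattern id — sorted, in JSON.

Construct AC machine:
Trie nodes:
  n0 'ε': a→1
  n1 'a': a→2 b→6 c→16 d→13
  n2 'aa': a→3 b→9
  n3 'aaa': a→4 b→19
  n4 'aaaa': b→5
  n5 'aaaab': ·  ←P0
  n6 'ab': a→7
  n7 'aba': a→8
  n8 'abaa': ·  ←P1
  n9 'aab': c→10
  n10 'aabc': c→11
  n11 'aabcc': a→12
  n12 'aabcca': ·  ←P2
  n13 'ad': c→14
  n14 'adc': d→15
  n15 'adcd': ·  ←P3
  n16 'ac': a→17
  n17 'aca': a→18
  n18 'acaa': ·  ←P4
  n19 'aaab': ·  ←P5

BFS fail/out derivation:
  n1('a'): parent n0 fail=0; on 'a' 0 → fail=0;  out ∅∪∅=∅
  n2('aa'): parent n1 fail=0; on 'a' 0 → fail=1;  out ∅∪∅=∅
  n6('ab'): parent n1 fail=0; on 'b' 0 → fail=0;  out ∅∪∅=∅
  n13('ad'): parent n1 fail=0; on 'd' 0 → fail=0;  out ∅∪∅=∅
  n16('ac'): parent n1 fail=0; on 'c' 0 → fail=0;  out ∅∪∅=∅
  n3('aaa'): parent n2 fail=1; on 'a' 1 → fail=2;  out ∅∪∅=∅
  n7('aba'): parent n6 fail=0; on 'a' 0 → fail=1;  out ∅∪∅=∅
  n9('aab'): parent n2 fail=1; on 'b' 1 → fail=6;  out ∅∪∅=∅
  n14('adc'): parent n13 fail=0; on 'c' 0 → fail=0;  out ∅∪∅=∅
  n17('aca'): parent n16 fail=0; on 'a' 0 → fail=1;  out ∅∪∅=∅
  n4('aaaa'): parent n3 fail=2; on 'a' 2 → fail=3;  out ∅∪∅=∅
  n8('abaa'): parent n7 fail=1; on 'a' 1 → fail=2;  out {1}∪∅={1}
  n10('aabc'): parent n9 fail=6; on 'c' 6→0 → fail=0;  out ∅∪∅=∅
  n15('adcd'): parent n14 fail=0; on 'd' 0 → fail=0;  out {3}∪∅={3}
  n18('acaa'): parent n17 fail=1; on 'a' 1 → fail=2;  out {4}∪∅={4}
  n19('aaab'): parent n3 fail=2; on 'b' 2 → fail=9;  out {5}∪∅={5}
  n5('aaaab'): parent n4 fail=3; on 'b' 3 → fail=19;  out {0}∪{5}={0,5}
  n11('aabcc'): parent n10 fail=0; on 'c' 0 → fail=0;  out ∅∪∅=∅
  n12('aabcca'): parent n11 fail=0; on 'a' 0 → fail=1;  out {2}∪∅={2}

Scan:
pos 0 'a': at 1
pos 1 'a': at 2
pos 2 'a': at 3
pos 3 'b': at 19  → match P5@[0:3]
pos 4 'c': at 10 ·f
pos 5 'c': at 11
pos 6 'a': at 12  → match P2@[1:6]
pos 7 'a': at 2 ·f
pos 8 'a': at 3
pos 9 'a': at 4
pos 10 'b': at 5  → match P0@[6:10],P5@[7:10]
pos 11 'd': at 0 ·f
pos 12 'a': at 1
pos 13 'a': at 2
pos 14 'b': at 9
pos 15 'c': at 10
pos 16 'c': at 11
pos 17 'a': at 12  → match P2@[12:17]
pos 18 'a': at 2 ·f
pos 19 'b': at 9
pos 20 'a': at 7 ·f
pos 21 'a': at 8  → match P1@[18:21]
pos 22 'a': at 3 ·f
pos 23 'a': at 4
pos 24 'b': at 5  → match P0@[20:24],P5@[21:24]
pos 25 'c': at 10 ·f
pos 26 'c': at 11
pos 27 'a': at 12  → match P2@[22:27]
pos 28 'a': at 2 ·f
pos 29 'a': at 3
pos 30 'a': at 4
pos 31 'a': at 4 ·f
pos 32 'b': at 5  → match P0@[28:32],P5@[29:32]
pos 33 'c': at 10 ·f
pos 34 'c': at 11
pos 35 'a': at 12  → match P2@[30:35]
pos 36 'c': at 16 ·f
pos 37 'c': at 0 ·f
pos 38 'b': at 0
pos 39 'd': at 0
pos 40 'a': at 1
pos 41 'c': at 16
pos 42 'a': at 17
pos 43 'a': at 18  → match P4@[40:43]
pos 44 'c': at 16 ·f
pos 45 'd': at 0 ·f
pos 46 'a': at 1
pos 47 'b': at 6

Matches: [[3,5],[6,2],[10,0],[10,5],[17,2],[21,1],[24,0],[24,5],[27,2],[32,0],[32,5],[35,2],[43,4]]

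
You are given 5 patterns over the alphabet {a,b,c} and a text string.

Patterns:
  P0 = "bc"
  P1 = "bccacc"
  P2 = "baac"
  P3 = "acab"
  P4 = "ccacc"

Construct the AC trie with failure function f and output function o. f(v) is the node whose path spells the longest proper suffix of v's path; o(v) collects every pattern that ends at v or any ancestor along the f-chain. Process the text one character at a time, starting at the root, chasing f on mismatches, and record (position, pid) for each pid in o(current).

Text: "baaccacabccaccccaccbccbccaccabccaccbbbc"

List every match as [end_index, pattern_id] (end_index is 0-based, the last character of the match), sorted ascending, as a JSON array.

Build automaton:
Trie (insert patterns):
  n0 'ε': a→10 b→1 c→14
  n1 'b': a→7 c→2
  n2 'bc': c→3  ←P0
  n3 'bcc': a→4
  n4 'bcca': c→5
  n5 'bccac': c→6
  n6 'bccacc': ·  ←P1
  n7 'ba': a→8
  n8 'baa': c→9
  n9 'baac': ·  ←P2
  n10 'a': c→11
  n11 'ac': a→12
  n12 'aca': b→13
  n13 'acab': ·  ←P3
  n14 'c': c→15
  n15 'cc': a→16
  n16 'cca': c→17
  n17 'ccac': c→18
  n18 'ccacc': ·  ←P4

Failure links (BFS by depth):
  n1('b'): parent n0 fail=0; on 'b' 0 → fail=0;  out ∅∪∅=∅
  n10('a'): parent n0 fail=0; on 'a' 0 → fail=0;  out ∅∪∅=∅
  n14('c'): parent n0 fail=0; on 'c' 0 → fail=0;  out ∅∪∅=∅
  n2('bc'): parent n1 fail=0; on 'c' 0 → fail=14;  out {0}∪∅={0}
  n7('ba'): parent n1 fail=0; on 'a' 0 → fail=10;  out ∅∪∅=∅
  n11('ac'): parent n10 fail=0; on 'c' 0 → fail=14;  out ∅∪∅=∅
  n15('cc'): parent n14 fail=0; on 'c' 0 → fail=14;  out ∅∪∅=∅
  n3('bcc'): parent n2 fail=14; on 'c' 14 → fail=15;  out ∅∪∅=∅
  n8('baa'): parent n7 fail=10; on 'a' 10→0 → fail=10;  out ∅∪∅=∅
  n12('aca'): parent n11 fail=14; on 'a' 14→0 → fail=10;  out ∅∪∅=∅
  n16('cca'): parent n15 fail=14; on 'a' 14→0 → fail=10;  out ∅∪∅=∅
  n4('bcca'): parent n3 fail=15; on 'a' 15 → fail=16;  out ∅∪∅=∅
  n9('baac'): parent n8 fail=10; on 'c' 10 → fail=11;  out {2}∪∅={2}
  n13('acab'): parent n12 fail=10; on 'b' 10→0 → fail=1;  out {3}∪∅={3}
  n17('ccac'): parent n16 fail=10; on 'c' 10 → fail=11;  out ∅∪∅=∅
  n5('bccac'): parent n4 fail=16; on 'c' 16 → fail=17;  out ∅∪∅=∅
  n18('ccacc'): parent n17 fail=11; on 'c' 11→14 → fail=15;  out {4}∪∅={4}
  n6('bccacc'): parent n5 fail=17; on 'c' 17 → fail=18;  out {1}∪{4}={1,4}

Scan:
[0] read 'b'  n0⇒n1
[1] read 'a'  n1⇒n7
[2] read 'a'  n7⇒n8
[3] read 'c'  n8⇒n9  ** P2@[0:3]
[4] read 'c'  n9⇒n15 ·f
[5] read 'a'  n15⇒n16
[6] read 'c'  n16⇒n17
[7] read 'a'  n17⇒n12 ·f
[8] read 'b'  n12⇒n13  ** P3@[5:8]
[9] read 'c'  n13⇒n2 ·f  ** P0@[8:9]
[10] read 'c'  n2⇒n3
[11] read 'a'  n3⇒n4
[12] read 'c'  n4⇒n5
[13] read 'c'  n5⇒n6  ** P1@[8:13],P4@[9:13]
[14] read 'c'  n6⇒n15 ·f
[15] read 'c'  n15⇒n15 ·f
[16] read 'a'  n15⇒n16
[17] read 'c'  n16⇒n17
[18] read 'c'  n17⇒n18  ** P4@[14:18]
[19] read 'b'  n18⇒n1 ·f
[20] read 'c'  n1⇒n2  ** P0@[19:20]
[21] read 'c'  n2⇒n3
[22] read 'b'  n3⇒n1 ·f
[23] read 'c'  n1⇒n2  ** P0@[22:23]
[24] read 'c'  n2⇒n3
[25] read 'a'  n3⇒n4
[26] read 'c'  n4⇒n5
[27] read 'c'  n5⇒n6  ** P1@[22:27],P4@[23:27]
[28] read 'a'  n6⇒n16 ·f
[29] read 'b'  n16⇒n1 ·f
[30] read 'c'  n1⇒n2  ** P0@[29:30]
[31] read 'c'  n2⇒n3
[32] read 'a'  n3⇒n4
[33] read 'c'  n4⇒n5
[34] read 'c'  n5⇒n6  ** P1@[29:34],P4@[30:34]
[35] read 'b'  n6⇒n1 ·f
[36] read 'b'  n1⇒n1 ·f
[37] read 'b'  n1⇒n1 ·f
[38] read 'c'  n1⇒n2  ** P0@[37:38]

All matches (sorted): [[3,2],[8,3],[9,0],[13,1],[13,4],[18,4],[20,0],[23,0],[27,1],[27,4],[30,0],[34,1],[34,4],[38,0]]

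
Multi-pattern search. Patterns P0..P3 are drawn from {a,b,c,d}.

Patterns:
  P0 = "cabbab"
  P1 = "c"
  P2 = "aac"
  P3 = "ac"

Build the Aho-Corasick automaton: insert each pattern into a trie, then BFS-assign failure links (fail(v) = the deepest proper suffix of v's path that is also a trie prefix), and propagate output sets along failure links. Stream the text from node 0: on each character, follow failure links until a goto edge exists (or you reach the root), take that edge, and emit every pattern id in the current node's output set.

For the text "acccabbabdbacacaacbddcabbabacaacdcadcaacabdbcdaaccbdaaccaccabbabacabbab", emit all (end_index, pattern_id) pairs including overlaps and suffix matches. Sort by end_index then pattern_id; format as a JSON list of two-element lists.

Build automaton:
Trie nodes:
  0='ε' goto a→7 c→1
  1='c' goto a→2  [P1 ends]
  2='ca' goto b→3
  3='cab' goto b→4
  4='cabb' goto a→5
  5='cabba' goto b→6
  6='cabbab' goto ·  [P0 ends]
  7='a' goto a→8 c→10
  8='aa' goto c→9
  9='aac' goto ·  [P2 ends]
  10='ac' goto ·  [P3 ends]

BFS fail/out derivation:
  n1('c'): parent n0 fail=0; on 'c' 0 → fail=0;  out {1}∪∅={1}
  n7('a'): parent n0 fail=0; on 'a' 0 → fail=0;  out ∅∪∅=∅
  n2('ca'): parent n1 fail=0; on 'a' 0 → fail=7;  out ∅∪∅=∅
  n8('aa'): parent n7 fail=0; on 'a' 0 → fail=7;  out ∅∪∅=∅
  n10('ac'): parent n7 fail=0; on 'c' 0 → fail=1;  out {3}∪{1}={1,3}
  n3('cab'): parent n2 fail=7; on 'b' 7→0 → fail=0;  out ∅∪∅=∅
  n9('aac'): parent n8 fail=7; on 'c' 7 → fail=10;  out {2}∪{1,3}={1,2,3}
  n4('cabb'): parent n3 fail=0; on 'b' 0 → fail=0;  out ∅∪∅=∅
  n5('cabba'): parent n4 fail=0; on 'a' 0 → fail=7;  out ∅∪∅=∅
  n6('cabbab'): parent n5 fail=7; on 'b' 7→0 → fail=0;  out {0}∪∅={0}

Text stream:
i=0 'a': node 0→7
i=1 'c': node 7→10  emit P1@[1:1],P3@[0:1]
i=2 'c': node 10→1 ·f  emit P1@[2:2]
i=3 'c': node 1→1 ·f  emit P1@[3:3]
i=4 'a': node 1→2
i=5 'b': node 2→3
i=6 'b': node 3→4
i=7 'a': node 4→5
i=8 'b': node 5→6  emit P0@[3:8]
i=9 'd': node 6→0 ·f
i=10 'b': node 0→0
i=11 'a': node 0→7
i=12 'c': node 7→10  emit P1@[12:12],P3@[11:12]
i=13 'a': node 10→2 ·f
i=14 'c': node 2→10 ·f  emit P1@[14:14],P3@[13:14]
i=15 'a': node 10→2 ·f
i=16 'a': node 2→8 ·f
i=17 'c': node 8→9  emit P1@[17:17],P2@[15:17],P3@[16:17]
i=18 'b': node 9→0 ·f
i=19 'd': node 0→0
i=20 'd': node 0→0
i=21 'c': node 0→1  emit P1@[21:21]
i=22 'a': node 1→2
i=23 'b': node 2→3
i=24 'b': node 3→4
i=25 'a': node 4→5
i=26 'b': node 5→6  emit P0@[21:26]
i=27 'a': node 6→7 ·f
i=28 'c': node 7→10  emit P1@[28:28],P3@[27:28]
i=29 'a': node 10→2 ·f
i=30 'a': node 2→8 ·f
i=31 'c': node 8→9  emit P1@[31:31],P2@[29:31],P3@[30:31]
i=32 'd': node 9→0 ·f
i=33 'c': node 0→1  emit P1@[33:33]
i=34 'a': node 1→2
i=35 'd': node 2→0 ·f
i=36 'c': node 0→1  emit P1@[36:36]
i=37 'a': node 1→2
i=38 'a': node 2→8 ·f
i=39 'c': node 8→9  emit P1@[39:39],P2@[37:39],P3@[38:39]
i=40 'a': node 9→2 ·f
i=41 'b': node 2→3
i=42 'd': node 3→0 ·f
i=43 'b': node 0→0
i=44 'c': node 0→1  emit P1@[44:44]
i=45 'd': node 1→0 ·f
i=46 'a': node 0→7
i=47 'a': node 7→8
i=48 'c': node 8→9  emit P1@[48:48],P2@[46:48],P3@[47:48]
i=49 'c': node 9→1 ·f  emit P1@[49:49]
i=50 'b': node 1→0 ·f
i=51 'd': node 0→0
i=52 'a': node 0→7
i=53 'a': node 7→8
i=54 'c': node 8→9  emit P1@[54:54],P2@[52:54],P3@[53:54]
i=55 'c': node 9→1 ·f  emit P1@[55:55]
i=56 'a': node 1→2
i=57 'c': node 2→10 ·f  emit P1@[57:57],P3@[56:57]
i=58 'c': node 10→1 ·f  emit P1@[58:58]
i=59 'a': node 1→2
i=60 'b': node 2→3
i=61 'b': node 3→4
i=62 'a': node 4→5
i=63 'b': node 5→6  emit P0@[58:63]
i=64 'a': node 6→7 ·f
i=65 'c': node 7→10  emit P1@[65:65],P3@[64:65]
i=66 'a': node 10→2 ·f
i=67 'b': node 2→3
i=68 'b': node 3→4
i=69 'a': node 4→5
i=70 'b': node 5→6  emit P0@[65:70]

Result: [[1,1],[1,3],[2,1],[3,1],[8,0],[12,1],[12,3],[14,1],[14,3],[17,1],[17,2],[17,3],[21,1],[26,0],[28,1],[28,3],[31,1],[31,2],[31,3],[33,1],[36,1],[39,1],[39,2],[39,3],[44,1],[48,1],[48,2],[48,3],[49,1],[54,1],[54,2],[54,3],[55,1],[57,1],[57,3],[58,1],[63,0],[65,1],[65,3],[70,0]]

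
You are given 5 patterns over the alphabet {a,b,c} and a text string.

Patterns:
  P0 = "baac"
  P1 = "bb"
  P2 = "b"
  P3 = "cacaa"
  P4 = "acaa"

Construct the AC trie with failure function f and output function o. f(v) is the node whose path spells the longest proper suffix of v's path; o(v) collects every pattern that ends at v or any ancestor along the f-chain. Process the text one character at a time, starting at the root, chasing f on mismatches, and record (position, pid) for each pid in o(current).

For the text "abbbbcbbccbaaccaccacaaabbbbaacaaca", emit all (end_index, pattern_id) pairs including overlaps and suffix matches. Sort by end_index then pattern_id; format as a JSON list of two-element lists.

Construct AC machine:
Trie nodes:
  n0 'ε': a→11 b→1 c→6
  n1 'b': a→2 b→5  ←P2
  n2 'ba': a→3
  n3 'baa': c→4
  n4 'baac': ·  ←P0
  n5 'bb': ·  ←P1
  n6 'c': a→7
  n7 'ca': c→8
  n8 'cac': a→9
  n9 'caca': a→10
  n10 'cacaa': ·  ←P3
  n11 'a': c→12
  n12 'ac': a→13
  n13 'aca': a→14
  n14 'acaa': ·  ←P4

Failure links (BFS by depth):
  n1('b'): parent n0 fail=0; on 'b' 0 → fail=0;  out {2}∪∅={2}
  n6('c'): parent n0 fail=0; on 'c' 0 → fail=0;  out ∅∪∅=∅
  n11('a'): parent n0 fail=0; on 'a' 0 → fail=0;  out ∅∪∅=∅
  n2('ba'): parent n1 fail=0; on 'a' 0 → fail=11;  out ∅∪∅=∅
  n5('bb'): parent n1 fail=0; on 'b' 0 → fail=1;  out {1}∪{2}={1,2}
  n7('ca'): parent n6 fail=0; on 'a' 0 → fail=11;  out ∅∪∅=∅
  n12('ac'): parent n11 fail=0; on 'c' 0 → fail=6;  out ∅∪∅=∅
  n3('baa'): parent n2 fail=11; on 'a' 11→0 → fail=11;  out ∅∪∅=∅
  n8('cac'): parent n7 fail=11; on 'c' 11 → fail=12;  out ∅∪∅=∅
  n13('aca'): parent n12 fail=6; on 'a' 6 → fail=7;  out ∅∪∅=∅
  n4('baac'): parent n3 fail=11; on 'c' 11 → fail=12;  out {0}∪∅={0}
  n9('caca'): parent n8 fail=12; on 'a' 12 → fail=13;  out ∅∪∅=∅
  n14('acaa'): parent n13 fail=7; on 'a' 7→11→0 → fail=11;  out {4}∪∅={4}
  n10('cacaa'): parent n9 fail=13; on 'a' 13 → fail=14;  out {3}∪{4}={3,4}

Scan:
pos 0 'a': at 11
pos 1 'b': at 1 (via fail)  ** P2@[1:1]
pos 2 'b': at 5  ** P1@[1:2],P2@[2:2]
pos 3 'b': at 5 (via fail)  ** P1@[2:3],P2@[3:3]
pos 4 'b': at 5 (via fail)  ** P1@[3:4],P2@[4:4]
pos 5 'c': at 6 (via fail)
pos 6 'b': at 1 (via fail)  ** P2@[6:6]
pos 7 'b': at 5  ** P1@[6:7],P2@[7:7]
pos 8 'c': at 6 (via fail)
pos 9 'c': at 6 (via fail)
pos 10 'b': at 1 (via fail)  ** P2@[10:10]
pos 11 'a': at 2
pos 12 'a': at 3
pos 13 'c': at 4  ** P0@[10:13]
pos 14 'c': at 6 (via fail)
pos 15 'a': at 7
pos 16 'c': at 8
pos 17 'c': at 6 (via fail)
pos 18 'a': at 7
pos 19 'c': at 8
pos 20 'a': at 9
pos 21 'a': at 10  ** P3@[17:21],P4@[18:21]
pos 22 'a': at 11 (via fail)
pos 23 'b': at 1 (via fail)  ** P2@[23:23]
pos 24 'b': at 5  ** P1@[23:24],P2@[24:24]
pos 25 'b': at 5 (via fail)  ** P1@[24:25],P2@[25:25]
pos 26 'b': at 5 (via fail)  ** P1@[25:26],P2@[26:26]
pos 27 'a': at 2 (via fail)
pos 28 'a': at 3
pos 29 'c': at 4  ** P0@[26:29]
pos 30 'a': at 13 (via fail)
pos 31 'a': at 14  ** P4@[28:31]
pos 32 'c': at 12 (via fail)
pos 33 'a': at 13

All matches (sorted): [[1,2],[2,1],[2,2],[3,1],[3,2],[4,1],[4,2],[6,2],[7,1],[7,2],[10,2],[13,0],[21,3],[21,4],[23,2],[24,1],[24,2],[25,1],[25,2],[26,1],[26,2],[29,0],[31,4]]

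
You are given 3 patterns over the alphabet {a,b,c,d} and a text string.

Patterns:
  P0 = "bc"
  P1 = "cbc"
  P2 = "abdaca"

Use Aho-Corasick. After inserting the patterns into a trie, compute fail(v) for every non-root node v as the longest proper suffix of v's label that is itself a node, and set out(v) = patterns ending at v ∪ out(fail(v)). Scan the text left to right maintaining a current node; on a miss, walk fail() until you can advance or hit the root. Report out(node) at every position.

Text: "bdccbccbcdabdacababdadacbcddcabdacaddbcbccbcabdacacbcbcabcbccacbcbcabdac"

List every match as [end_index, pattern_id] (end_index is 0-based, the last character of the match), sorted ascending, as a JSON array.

Build:
Trie nodes:
  0='ε' goto a→6 b→1 c→3
  1='b' goto c→2
  2='bc' goto ·  ←P0
  3='c' goto b→4
  4='cb' goto c→5
  5='cbc' goto ·  ←P1
  6='a' goto b→7
  7='ab' goto d→8
  8='abd' goto a→9
  9='abda' goto c→10
  10='abdac' goto a→11
  11='abdaca' goto ·  ←P2

Failure links (BFS by depth):
  n1('b'): parent n0 fail=0; on 'b' 0 → fail=0;  out ∅∪∅=∅
  n3('c'): parent n0 fail=0; on 'c' 0 → fail=0;  out ∅∪∅=∅
  n6('a'): parent n0 fail=0; on 'a' 0 → fail=0;  out ∅∪∅=∅
  n2('bc'): parent n1 fail=0; on 'c' 0 → fail=3;  out {0}∪∅={0}
  n4('cb'): parent n3 fail=0; on 'b' 0 → fail=1;  out ∅∪∅=∅
  n7('ab'): parent n6 fail=0; on 'b' 0 → fail=1;  out ∅∪∅=∅
  n5('cbc'): parent n4 fail=1; on 'c' 1 → fail=2;  out {1}∪{0}={0,1}
  n8('abd'): parent n7 fail=1; on 'd' 1→0 → fail=0;  out ∅∪∅=∅
  n9('abda'): parent n8 fail=0; on 'a' 0 → fail=6;  out ∅∪∅=∅
  n10('abdac'): parent n9 fail=6; on 'c' 6→0 → fail=3;  out ∅∪∅=∅
  n11('abdaca'): parent n10 fail=3; on 'a' 3→0 → fail=6;  out {2}∪∅={2}

Run:
i=0 'b': node 0→1
i=1 'd': node 1→0 (fail-walked)
i=2 'c': node 0→3
i=3 'c': node 3→3 (fail-walked)
i=4 'b': node 3→4
i=5 'c': node 4→5  ** P0@[4:5],P1@[3:5]
i=6 'c': node 5→3 (fail-walked)
i=7 'b': node 3→4
i=8 'c': node 4→5  ** P0@[7:8],P1@[6:8]
i=9 'd': node 5→0 (fail-walked)
i=10 'a': node 0→6
i=11 'b': node 6→7
i=12 'd': node 7→8
i=13 'a': node 8→9
i=14 'c': node 9→10
i=15 'a': node 10→11  ** P2@[10:15]
i=16 'b': node 11→7 (fail-walked)
i=17 'a': node 7→6 (fail-walked)
i=18 'b': node 6→7
i=19 'd': node 7→8
i=20 'a': node 8→9
i=21 'd': node 9→0 (fail-walked)
i=22 'a': node 0→6
i=23 'c': node 6→3 (fail-walked)
i=24 'b': node 3→4
i=25 'c': node 4→5  ** P0@[24:25],P1@[23:25]
i=26 'd': node 5→0 (fail-walked)
i=27 'd': node 0→0
i=28 'c': node 0→3
i=29 'a': node 3→6 (fail-walked)
i=30 'b': node 6→7
i=31 'd': node 7→8
i=32 'a': node 8→9
i=33 'c': node 9→10
i=34 'a': node 10→11  ** P2@[29:34]
i=35 'd': node 11→0 (fail-walked)
i=36 'd': node 0→0
i=37 'b': node 0→1
i=38 'c': node 1→2  ** P0@[37:38]
i=39 'b': node 2→4 (fail-walked)
i=40 'c': node 4→5  ** P0@[39:40],P1@[38:40]
i=41 'c': node 5→3 (fail-walked)
i=42 'b': node 3→4
i=43 'c': node 4→5  ** P0@[42:43],P1@[41:43]
i=44 'a': node 5→6 (fail-walked)
i=45 'b': node 6→7
i=46 'd': node 7→8
i=47 'a': node 8→9
i=48 'c': node 9→10
i=49 'a': node 10→11  ** P2@[44:49]
i=50 'c': node 11→3 (fail-walked)
i=51 'b': node 3→4
i=52 'c': node 4→5  ** P0@[51:52],P1@[50:52]
i=53 'b': node 5→4 (fail-walked)
i=54 'c': node 4→5  ** P0@[53:54],P1@[52:54]
i=55 'a': node 5→6 (fail-walked)
i=56 'b': node 6→7
i=57 'c': node 7→2 (fail-walked)  ** P0@[56:57]
i=58 'b': node 2→4 (fail-walked)
i=59 'c': node 4→5  ** P0@[58:59],P1@[57:59]
i=60 'c': node 5→3 (fail-walked)
i=61 'a': node 3→6 (fail-walked)
i=62 'c': node 6→3 (fail-walked)
i=63 'b': node 3→4
i=64 'c': node 4→5  ** P0@[63:64],P1@[62:64]
i=65 'b': node 5→4 (fail-walked)
i=66 'c': node 4→5  ** P0@[65:66],P1@[64:66]
i=67 'a': node 5→6 (fail-walked)
i=68 'b': node 6→7
i=69 'd': node 7→8
i=70 'a': node 8→9
i=71 'c': node 9→10

All matches (sorted): [[5,0],[5,1],[8,0],[8,1],[15,2],[25,0],[25,1],[34,2],[38,0],[40,0],[40,1],[43,0],[43,1],[49,2],[52,0],[52,1],[54,0],[54,1],[57,0],[59,0],[59,1],[64,0],[64,1],[66,0],[66,1]]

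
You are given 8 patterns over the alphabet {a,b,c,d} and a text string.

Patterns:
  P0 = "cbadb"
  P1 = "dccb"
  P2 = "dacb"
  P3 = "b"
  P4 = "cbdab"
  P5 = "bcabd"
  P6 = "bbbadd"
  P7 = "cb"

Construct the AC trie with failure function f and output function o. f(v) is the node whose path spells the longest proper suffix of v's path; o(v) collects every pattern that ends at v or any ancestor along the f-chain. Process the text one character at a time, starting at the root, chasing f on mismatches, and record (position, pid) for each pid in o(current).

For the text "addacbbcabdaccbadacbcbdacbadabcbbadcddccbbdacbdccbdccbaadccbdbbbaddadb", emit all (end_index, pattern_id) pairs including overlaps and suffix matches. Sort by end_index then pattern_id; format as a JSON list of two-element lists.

Construct AC machine:
Trie (insert patterns):
  n0 'ε': b→13 c→1 d→6
  n1 'c': b→2
  n2 'cb': a→3 d→14  ←P7
  n3 'cba': d→4
  n4 'cbad': b→5
  n5 'cbadb': ·  ←P0
  n6 'd': a→10 c→7
  n7 'dc': c→8
  n8 'dcc': b→9
  n9 'dccb': ·  ←P1
  n10 'da': c→11
  n11 'dac': b→12
  n12 'dacb': ·  ←P2
  n13 'b': b→21 c→17  ←P3
  n14 'cbd': a→15
  n15 'cbda': b→16
  n16 'cbdab': ·  ←P4
  n17 'bc': a→18
  n18 'bca': b→19
  n19 'bcab': d→20
  n20 'bcabd': ·  ←P5
  n21 'bb': b→22
  n22 'bbb': a→23
  n23 'bbba': d→24
  n24 'bbbad': d→25
  n25 'bbbadd': ·  ←P6

Failure links (BFS by depth):
  fail(1) 'c': from fail(0)=0 chase 'c': 0 ⇒ 0;  out=∅∪out(0)=∅
  fail(6) 'd': from fail(0)=0 chase 'd': 0 ⇒ 0;  out=∅∪out(0)=∅
  fail(13) 'b': from fail(0)=0 chase 'b': 0 ⇒ 0;  out={3}∪out(0)={3}
  fail(2) 'cb': from fail(1)=0 chase 'b': 0 ⇒ 13;  out={7}∪out(13)={3,7}
  fail(7) 'dc': from fail(6)=0 chase 'c': 0 ⇒ 1;  out=∅∪out(1)=∅
  fail(10) 'da': from fail(6)=0 chase 'a': 0 ⇒ 0;  out=∅∪out(0)=∅
  fail(17) 'bc': from fail(13)=0 chase 'c': 0 ⇒ 1;  out=∅∪out(1)=∅
  fail(21) 'bb': from fail(13)=0 chase 'b': 0 ⇒ 13;  out=∅∪out(13)={3}
  fail(3) 'cba': from fail(2)=13 chase 'a': 13→0 ⇒ 0;  out=∅∪out(0)=∅
  fail(8) 'dcc': from fail(7)=1 chase 'c': 1→0 ⇒ 1;  out=∅∪out(1)=∅
  fail(11) 'dac': from fail(10)=0 chase 'c': 0 ⇒ 1;  out=∅∪out(1)=∅
  fail(14) 'cbd': from fail(2)=13 chase 'd': 13→0 ⇒ 6;  out=∅∪out(6)=∅
  fail(18) 'bca': from fail(17)=1 chase 'a': 1→0 ⇒ 0;  out=∅∪out(0)=∅
  fail(22) 'bbb': from fail(21)=13 chase 'b': 13 ⇒ 21;  out=∅∪out(21)={3}
  fail(4) 'cbad': from fail(3)=0 chase 'd': 0 ⇒ 6;  out=∅∪out(6)=∅
  fail(9) 'dccb': from fail(8)=1 chase 'b': 1 ⇒ 2;  out={1}∪out(2)={1,3,7}
  fail(12) 'dacb': from fail(11)=1 chase 'b': 1 ⇒ 2;  out={2}∪out(2)={2,3,7}
  fail(15) 'cbda': from fail(14)=6 chase 'a': 6 ⇒ 10;  out=∅∪out(10)=∅
  fail(19) 'bcab': from fail(18)=0 chase 'b': 0 ⇒ 13;  out=∅∪out(13)={3}
  fail(23) 'bbba': from fail(22)=21 chase 'a': 21→13→0 ⇒ 0;  out=∅∪out(0)=∅
  fail(5) 'cbadb': from fail(4)=6 chase 'b': 6→0 ⇒ 13;  out={0}∪out(13)={0,3}
  fail(16) 'cbdab': from fail(15)=10 chase 'b': 10→0 ⇒ 13;  out={4}∪out(13)={3,4}
  fail(20) 'bcabd': from fail(19)=13 chase 'd': 13→0 ⇒ 6;  out={5}∪out(6)={5}
  fail(24) 'bbbad': from fail(23)=0 chase 'd': 0 ⇒ 6;  out=∅∪out(6)=∅
  fail(25) 'bbbadd': from fail(24)=6 chase 'd': 6→0 ⇒ 6;  out={6}∪out(6)={6}

Text stream:
i=0 'a': node 0→0
i=1 'd': node 0→6
i=2 'd': node 6→6 (via fail)
i=3 'a': node 6→10
i=4 'c': node 10→11
i=5 'b': node 11→12  ** P2@[2:5],P3@[5:5],P7@[4:5]
i=6 'b': node 12→21 (via fail)  ** P3@[6:6]
i=7 'c': node 21→17 (via fail)
i=8 'a': node 17→18
i=9 'b': node 18→19  ** P3@[9:9]
i=10 'd': node 19→20  ** P5@[6:10]
i=11 'a': node 20→10 (via fail)
i=12 'c': node 10→11
i=13 'c': node 11→1 (via fail)
i=14 'b': node 1→2  ** P3@[14:14],P7@[13:14]
i=15 'a': node 2→3
i=16 'd': node 3→4
i=17 'a': node 4→10 (via fail)
i=18 'c': node 10→11
i=19 'b': node 11→12  ** P2@[16:19],P3@[19:19],P7@[18:19]
i=20 'c': node 12→17 (via fail)
i=21 'b': node 17→2 (via fail)  ** P3@[21:21],P7@[20:21]
i=22 'd': node 2→14
i=23 'a': node 14→15
i=24 'c': node 15→11 (via fail)
i=25 'b': node 11→12  ** P2@[22:25],P3@[25:25],P7@[24:25]
i=26 'a': node 12→3 (via fail)
i=27 'd': node 3→4
i=28 'a': node 4→10 (via fail)
i=29 'b': node 10→13 (via fail)  ** P3@[29:29]
i=30 'c': node 13→17
i=31 'b': node 17→2 (via fail)  ** P3@[31:31],P7@[30:31]
i=32 'b': node 2→21 (via fail)  ** P3@[32:32]
i=33 'a': node 21→0 (via fail)
i=34 'd': node 0→6
i=35 'c': node 6→7
i=36 'd': node 7→6 (via fail)
i=37 'd': node 6→6 (via fail)
i=38 'c': node 6→7
i=39 'c': node 7→8
i=40 'b': node 8→9  ** P1@[37:40],P3@[40:40],P7@[39:40]
i=41 'b': node 9→21 (via fail)  ** P3@[41:41]
i=42 'd': node 21→6 (via fail)
i=43 'a': node 6→10
i=44 'c': node 10→11
i=45 'b': node 11→12  ** P2@[42:45],P3@[45:45],P7@[44:45]
i=46 'd': node 12→14 (via fail)
i=47 'c': node 14→7 (via fail)
i=48 'c': node 7→8
i=49 'b': node 8→9  ** P1@[46:49],P3@[49:49],P7@[48:49]
i=50 'd': node 9→14 (via fail)
i=51 'c': node 14→7 (via fail)
i=52 'c': node 7→8
i=53 'b': node 8→9  ** P1@[50:53],P3@[53:53],P7@[52:53]
i=54 'a': node 9→3 (via fail)
i=55 'a': node 3→0 (via fail)
i=56 'd': node 0→6
i=57 'c': node 6→7
i=58 'c': node 7→8
i=59 'b': node 8→9  ** P1@[56:59],P3@[59:59],P7@[58:59]
i=60 'd': node 9→14 (via fail)
i=61 'b': node 14→13 (via fail)  ** P3@[61:61]
i=62 'b': node 13→21  ** P3@[62:62]
i=63 'b': node 21→22  ** P3@[63:63]
i=64 'a': node 22→23
i=65 'd': node 23→24
i=66 'd': node 24→25  ** P6@[61:66]
i=67 'a': node 25→10 (via fail)
i=68 'd': node 10→6 (via fail)
i=69 'b': node 6→13 (via fail)  ** P3@[69:69]

All matches (sorted): [[5,2],[5,3],[5,7],[6,3],[9,3],[10,5],[14,3],[14,7],[19,2],[19,3],[19,7],[21,3],[21,7],[25,2],[25,3],[25,7],[29,3],[31,3],[31,7],[32,3],[40,1],[40,3],[40,7],[41,3],[45,2],[45,3],[45,7],[49,1],[49,3],[49,7],[53,1],[53,3],[53,7],[59,1],[59,3],[59,7],[61,3],[62,3],[63,3],[66,6],[69,3]]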